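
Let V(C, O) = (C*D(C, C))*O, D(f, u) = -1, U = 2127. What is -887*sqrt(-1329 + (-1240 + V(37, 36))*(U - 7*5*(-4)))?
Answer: -887*I*sqrt(5832053) ≈ -2.1421e+6*I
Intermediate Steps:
V(C, O) = -C*O (V(C, O) = (C*(-1))*O = (-C)*O = -C*O)
-887*sqrt(-1329 + (-1240 + V(37, 36))*(U - 7*5*(-4))) = -887*sqrt(-1329 + (-1240 - 1*37*36)*(2127 - 7*5*(-4))) = -887*sqrt(-1329 + (-1240 - 1332)*(2127 - 35*(-4))) = -887*sqrt(-1329 - 2572*(2127 + 140)) = -887*sqrt(-1329 - 2572*2267) = -887*sqrt(-1329 - 5830724) = -887*I*sqrt(5832053)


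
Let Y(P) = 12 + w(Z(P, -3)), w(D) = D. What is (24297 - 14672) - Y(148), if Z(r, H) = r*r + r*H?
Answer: -11847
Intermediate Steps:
Z(r, H) = r**2 + H*r
Y(P) = 12 + P*(-3 + P)
(24297 - 14672) - Y(148) = (24297 - 14672) - (12 + 148*(-3 + 148)) = 9625 - (12 + 148*145) = 9625 - (12 + 21460) = 9625 - 1*21472 = 9625 - 21472 = -11847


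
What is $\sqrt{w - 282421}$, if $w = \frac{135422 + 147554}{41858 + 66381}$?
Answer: $\frac{i \sqrt{3308723748834677}}{108239} \approx 531.43 i$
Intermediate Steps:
$w = \frac{282976}{108239} \approx 2.6144$
$\sqrt{w - 282421} = \sqrt{\frac{282976}{108239} - 282421} = \sqrt{- \frac{30568683643}{108239}} = \frac{i \sqrt{3308723748834677}}{108239}$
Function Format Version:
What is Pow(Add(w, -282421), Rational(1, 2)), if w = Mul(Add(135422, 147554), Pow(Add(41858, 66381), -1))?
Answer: Mul(Rational(1, 108239), I, Pow(3308723748834677, Rational(1, 2))) ≈ Mul(531.43, I)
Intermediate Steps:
w = Rational(282976, 108239) (w = Mul(282976, Pow(108239, -1)) = Mul(282976, Rational(1, 108239)) = Rational(282976, 108239) ≈ 2.6144)
Pow(Add(w, -282421), Rational(1, 2)) = Pow(Add(Rational(282976, 108239), -282421), Rational(1, 2)) = Pow(Rational(-30568683643, 108239), Rational(1, 2)) = Mul(Rational(1, 108239), I, Pow(3308723748834677, Rational(1, 2)))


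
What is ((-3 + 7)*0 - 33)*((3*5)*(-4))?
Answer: 1980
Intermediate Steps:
((-3 + 7)*0 - 33)*((3*5)*(-4)) = (4*0 - 33)*(15*(-4)) = (0 - 33)*(-60) = -33*(-60) = 1980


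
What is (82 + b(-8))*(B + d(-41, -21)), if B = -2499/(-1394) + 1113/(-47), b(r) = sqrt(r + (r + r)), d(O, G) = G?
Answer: -165291/47 - 165291*I*sqrt(6)/1927 ≈ -3516.8 - 210.11*I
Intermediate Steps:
b(r) = sqrt(3)*sqrt(r) (b(r) = sqrt(r + 2*r) = sqrt(3*r) = sqrt(3)*sqrt(r))
B = -84357/3854 (B = -2499*(-1/1394) + 1113*(-1/47) = 147/82 - 1113/47 = -84357/3854 ≈ -21.888)
(82 + b(-8))*(B + d(-41, -21)) = (82 + sqrt(3)*sqrt(-8))*(-84357/3854 - 21) = (82 + sqrt(3)*(2*I*sqrt(2)))*(-165291/3854) = (82 + 2*I*sqrt(6))*(-165291/3854) = -165291/47 - 165291*I*sqrt(6)/1927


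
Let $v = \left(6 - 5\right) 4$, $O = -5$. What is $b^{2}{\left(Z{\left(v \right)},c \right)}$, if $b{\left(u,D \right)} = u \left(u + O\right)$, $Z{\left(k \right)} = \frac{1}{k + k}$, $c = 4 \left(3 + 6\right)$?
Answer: $\frac{1521}{4096} \approx 0.37134$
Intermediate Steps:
$v = 4$ ($v = 1 \cdot 4 = 4$)
$c = 36$ ($c = 4 \cdot 9 = 36$)
$Z{\left(k \right)} = \frac{1}{2 k}$
$b{\left(u,D \right)} = u \left(-5 + u\right)$ ($b{\left(u,D \right)} = u \left(u - 5\right) = u \left(-5 + u\right)$)
$b^{2}{\left(Z{\left(v \right)},c \right)} = \left(\frac{1}{2 \cdot 4} \left(-5 + \frac{1}{2 \cdot 4}\right)\right)^{2} = \left(\frac{1}{2} \cdot \frac{1}{4} \left(-5 + \frac{1}{2} \cdot \frac{1}{4}\right)\right)^{2} = \left(\frac{-5 + \frac{1}{8}}{8}\right)^{2} = \left(\frac{1}{8} \left(- \frac{39}{8}\right)\right)^{2} = \left(- \frac{39}{64}\right)^{2} = \frac{1521}{4096}$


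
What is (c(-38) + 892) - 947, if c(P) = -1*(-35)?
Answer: -20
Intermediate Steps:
c(P) = 35
(c(-38) + 892) - 947 = (35 + 892) - 947 = 927 - 947 = -20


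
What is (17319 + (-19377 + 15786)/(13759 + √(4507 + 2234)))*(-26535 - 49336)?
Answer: -248742704531057061/189303340 - 817358283*√749/189303340 ≈ -1.3140e+9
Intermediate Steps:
(17319 + (-19377 + 15786)/(13759 + √(4507 + 2234)))*(-26535 - 49336) = (17319 - 3591/(13759 + √6741))*(-75871) = (17319 - 3591/(13759 + 3*√749))*(-75871) = -1314009849 + 272452761/(13759 + 3*√749)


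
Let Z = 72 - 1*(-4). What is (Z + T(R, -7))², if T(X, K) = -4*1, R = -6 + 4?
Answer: 5184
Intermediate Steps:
R = -2
Z = 76 (Z = 72 + 4 = 76)
T(X, K) = -4
(Z + T(R, -7))² = (76 - 4)² = 72² = 5184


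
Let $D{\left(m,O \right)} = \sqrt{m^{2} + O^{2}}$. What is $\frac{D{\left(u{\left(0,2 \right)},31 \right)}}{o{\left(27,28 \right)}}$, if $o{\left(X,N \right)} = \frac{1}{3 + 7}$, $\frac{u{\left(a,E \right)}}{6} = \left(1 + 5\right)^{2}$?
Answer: $10 \sqrt{47617} \approx 2182.1$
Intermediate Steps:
$u{\left(a,E \right)} = 216$ ($u{\left(a,E \right)} = 6 \left(1 + 5\right)^{2} = 6 \cdot 6^{2} = 6 \cdot 36 = 216$)
$o{\left(X,N \right)} = \frac{1}{10}$
$D{\left(m,O \right)} = \sqrt{O^{2} + m^{2}}$
$\frac{D{\left(u{\left(0,2 \right)},31 \right)}}{o{\left(27,28 \right)}} = \sqrt{31^{2} + 216^{2}} \frac{1}{\frac{1}{10}} = \sqrt{961 + 46656} \cdot 10 = \sqrt{47617} \cdot 10 = 10 \sqrt{47617}$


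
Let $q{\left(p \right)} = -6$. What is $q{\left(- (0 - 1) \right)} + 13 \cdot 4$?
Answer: $46$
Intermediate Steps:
$q{\left(- (0 - 1) \right)} + 13 \cdot 4 = -6 + 13 \cdot 4 = -6 + 52 = 46$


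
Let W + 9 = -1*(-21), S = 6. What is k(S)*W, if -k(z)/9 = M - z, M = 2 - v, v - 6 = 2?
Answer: 1296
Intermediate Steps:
v = 8 (v = 6 + 2 = 8)
M = -6 (M = 2 - 1*8 = 2 - 8 = -6)
W = 12 (W = -9 - 1*(-21) = -9 + 21 = 12)
k(z) = 54 + 9*z (k(z) = -9*(-6 - z) = 54 + 9*z)
k(S)*W = (54 + 9*6)*12 = (54 + 54)*12 = 108*12 = 1296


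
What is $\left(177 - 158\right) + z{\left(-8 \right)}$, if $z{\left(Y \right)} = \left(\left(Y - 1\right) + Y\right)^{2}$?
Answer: $308$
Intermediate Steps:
$z{\left(Y \right)} = \left(-1 + 2 Y\right)^{2}$ ($z{\left(Y \right)} = \left(\left(-1 + Y\right) + Y\right)^{2} = \left(-1 + 2 Y\right)^{2}$)
$\left(177 - 158\right) + z{\left(-8 \right)} = \left(177 - 158\right) + \left(-1 + 2 \left(-8\right)\right)^{2} = 19 + \left(-1 - 16\right)^{2} = 19 + \left(-17\right)^{2} = 19 + 289 = 308$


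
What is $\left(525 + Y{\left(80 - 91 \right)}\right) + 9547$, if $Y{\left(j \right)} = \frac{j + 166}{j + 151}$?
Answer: $\frac{282047}{28} \approx 10073.0$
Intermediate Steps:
$Y{\left(j \right)} = \frac{166 + j}{151 + j}$
$\left(525 + Y{\left(80 - 91 \right)}\right) + 9547 = \left(525 + \frac{166 + \left(80 - 91\right)}{151 + \left(80 - 91\right)}\right) + 9547 = \left(525 + \frac{166 - 11}{151 - 11}\right) + 9547 = \left(525 + \frac{1}{140} \cdot 155\right) + 9547 = \left(525 + \frac{31}{28}\right) + 9547 = \frac{14731}{28} + 9547 = \frac{282047}{28}$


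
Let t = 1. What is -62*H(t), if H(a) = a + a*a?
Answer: -124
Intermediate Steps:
H(a) = a + a²
-62*H(t) = -62*(1 + 1) = -62*2 = -124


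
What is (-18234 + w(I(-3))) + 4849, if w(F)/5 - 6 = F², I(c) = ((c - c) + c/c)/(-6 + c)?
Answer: -1081750/81 ≈ -13355.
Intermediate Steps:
I(c) = 1/(-6 + c) (I(c) = (0 + 1)/(-6 + c) = 1/(-6 + c))
w(F) = 30 + 5*F²
(-18234 + w(I(-3))) + 4849 = (-18234 + (30 + 5*(1/(-6 - 3))²)) + 4849 = (-18234 + (30 + 5*(1/(-9))²)) + 4849 = (-18234 + (30 + 5*(-⅑)²)) + 4849 = (-18234 + (30 + 5*(1/81))) + 4849 = (-18234 + (30 + 5/81)) + 4849 = (-18234 + 2435/81) + 4849 = -1474519/81 + 4849 = -1081750/81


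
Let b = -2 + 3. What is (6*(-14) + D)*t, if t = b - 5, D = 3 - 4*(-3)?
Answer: 276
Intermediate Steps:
b = 1
D = 15 (D = 3 + 12 = 15)
t = -4 (t = 1 - 5 = -4)
(6*(-14) + D)*t = (6*(-14) + 15)*(-4) = (-84 + 15)*(-4) = -69*(-4) = 276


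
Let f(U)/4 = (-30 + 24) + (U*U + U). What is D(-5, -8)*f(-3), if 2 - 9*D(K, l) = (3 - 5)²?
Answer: 0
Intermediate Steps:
f(U) = -24 + 4*U + 4*U² (f(U) = 4*((-30 + 24) + (U*U + U)) = 4*(-6 + (U² + U)) = 4*(-6 + (U + U²)) = 4*(-6 + U + U²) = -24 + 4*U + 4*U²)
D(K, l) = -2/9 (D(K, l) = 2/9 - (3 - 5)²/9 = 2/9 - ⅑*(-2)² = 2/9 - ⅑*4 = 2/9 - 4/9 = -2/9)
D(-5, -8)*f(-3) = -2*(-24 + 4*(-3) + 4*(-3)²)/9 = -2*(-24 - 12 + 4*9)/9 = -2*(-24 - 12 + 36)/9 = -2/9*0 = 0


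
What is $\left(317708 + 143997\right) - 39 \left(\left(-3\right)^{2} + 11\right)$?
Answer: $460925$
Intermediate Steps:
$\left(317708 + 143997\right) - 39 \left(\left(-3\right)^{2} + 11\right) = 461705 - 39 \left(9 + 11\right) = 461705 - 780 = 460925$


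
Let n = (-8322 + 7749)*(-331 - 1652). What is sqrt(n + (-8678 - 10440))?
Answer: sqrt(1117141) ≈ 1056.9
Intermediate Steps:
n = 1136259 (n = -573*(-1983) = 1136259)
sqrt(n + (-8678 - 10440)) = sqrt(1136259 + (-8678 - 10440)) = sqrt(1136259 - 19118) = sqrt(1117141)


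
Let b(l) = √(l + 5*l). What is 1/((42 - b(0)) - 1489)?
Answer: -1/1447 ≈ -0.00069109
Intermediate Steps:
b(l) = √6*√l (b(l) = √(6*l) = √6*√l)
1/((42 - b(0)) - 1489) = 1/((42 - √6*√0) - 1489) = 1/((42 - √6*0) - 1489) = 1/((42 - 1*0) - 1489) = 1/((42 + 0) - 1489) = 1/(42 - 1489) = 1/(-1447) = -1/1447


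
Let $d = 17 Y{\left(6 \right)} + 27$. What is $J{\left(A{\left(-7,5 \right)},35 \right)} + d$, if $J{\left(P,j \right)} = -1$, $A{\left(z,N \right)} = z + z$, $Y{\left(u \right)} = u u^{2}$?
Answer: $3698$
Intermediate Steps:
$Y{\left(u \right)} = u^{3}$
$A{\left(z,N \right)} = 2 z$
$d = 3699$ ($d = 17 \cdot 6^{3} + 27 = 17 \cdot 216 + 27 = 3672 + 27 = 3699$)
$J{\left(A{\left(-7,5 \right)},35 \right)} + d = -1 + 3699 = 3698$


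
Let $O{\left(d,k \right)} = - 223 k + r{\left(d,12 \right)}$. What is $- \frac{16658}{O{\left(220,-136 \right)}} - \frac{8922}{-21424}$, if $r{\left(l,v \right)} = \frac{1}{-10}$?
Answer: $- \frac{431477341}{3248724648} \approx -0.13281$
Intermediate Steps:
$r{\left(l,v \right)} = - \frac{1}{10}$
$O{\left(d,k \right)} = - \frac{1}{10} - 223 k$ ($O{\left(d,k \right)} = - 223 k - \frac{1}{10} = - \frac{1}{10} - 223 k$)
$- \frac{16658}{O{\left(220,-136 \right)}} - \frac{8922}{-21424} = - \frac{16658}{- \frac{1}{10} - -30328} - \frac{8922}{-21424} = - \frac{16658}{- \frac{1}{10} + 30328} - - \frac{4461}{10712} = - \frac{16658}{\frac{303279}{10}} + \frac{4461}{10712} = \left(-16658\right) \frac{10}{303279} + \frac{4461}{10712} = - \frac{166580}{303279} + \frac{4461}{10712} = - \frac{431477341}{3248724648}$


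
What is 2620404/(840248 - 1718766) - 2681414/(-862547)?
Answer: 47724427732/378881532673 ≈ 0.12596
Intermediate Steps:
2620404/(840248 - 1718766) - 2681414/(-862547) = 2620404/(-878518) - 2681414*(-1/862547) = 2620404*(-1/878518) + 2681414/862547 = -1310202/439259 + 2681414/862547 = 47724427732/378881532673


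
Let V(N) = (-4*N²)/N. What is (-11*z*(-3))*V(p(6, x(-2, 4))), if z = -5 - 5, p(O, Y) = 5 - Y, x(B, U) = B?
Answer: 9240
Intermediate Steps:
V(N) = -4*N
z = -10
(-11*z*(-3))*V(p(6, x(-2, 4))) = (-11*(-10)*(-3))*(-4*(5 - 1*(-2))) = (110*(-3))*(-4*(5 + 2)) = -(-1320)*7 = -330*(-28) = 9240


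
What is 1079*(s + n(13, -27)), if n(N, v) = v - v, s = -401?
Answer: -432679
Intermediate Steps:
n(N, v) = 0
1079*(s + n(13, -27)) = 1079*(-401 + 0) = 1079*(-401) = -432679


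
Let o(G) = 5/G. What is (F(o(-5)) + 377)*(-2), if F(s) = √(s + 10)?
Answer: -760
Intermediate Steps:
F(s) = √(10 + s)
(F(o(-5)) + 377)*(-2) = (√(10 + 5/(-5)) + 377)*(-2) = (√(10 + 5*(-⅕)) + 377)*(-2) = (√(10 - 1) + 377)*(-2) = (√9 + 377)*(-2) = (3 + 377)*(-2) = 380*(-2) = -760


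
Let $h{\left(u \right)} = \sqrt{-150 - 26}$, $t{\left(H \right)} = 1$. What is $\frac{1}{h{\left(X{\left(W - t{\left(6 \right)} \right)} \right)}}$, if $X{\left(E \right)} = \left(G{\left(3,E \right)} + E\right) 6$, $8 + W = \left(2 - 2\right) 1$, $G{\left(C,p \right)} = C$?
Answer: $- \frac{i \sqrt{11}}{44} \approx - 0.075378 i$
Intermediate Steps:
$W = -8$ ($W = -8 + \left(2 - 2\right) 1 = -8 + 0 \cdot 1 = -8 + 0 = -8$)
$X{\left(E \right)} = 18 + 6 E$ ($X{\left(E \right)} = \left(3 + E\right) 6 = 18 + 6 E$)
$h{\left(u \right)} = 4 i \sqrt{11}$ ($h{\left(u \right)} = \sqrt{-176} = 4 i \sqrt{11}$)
$\frac{1}{h{\left(X{\left(W - t{\left(6 \right)} \right)} \right)}} = \frac{1}{4 i \sqrt{11}} = - \frac{i \sqrt{11}}{44}$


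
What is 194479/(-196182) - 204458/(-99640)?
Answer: 5183272949/4886893620 ≈ 1.0606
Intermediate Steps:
194479/(-196182) - 204458/(-99640) = 194479*(-1/196182) - 204458*(-1/99640) = -194479/196182 + 102229/49820 = 5183272949/4886893620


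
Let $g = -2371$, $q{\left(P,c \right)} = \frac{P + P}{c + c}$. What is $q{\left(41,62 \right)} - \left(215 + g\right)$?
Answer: $\frac{133713}{62} \approx 2156.7$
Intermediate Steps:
$q{\left(P,c \right)} = \frac{P}{c}$ ($q{\left(P,c \right)} = \frac{2 P}{2 c} = 2 P \frac{1}{2 c} = \frac{P}{c}$)
$q{\left(41,62 \right)} - \left(215 + g\right) = \frac{41}{62} - -2156 = 41 \cdot \frac{1}{62} + \left(-215 + 2371\right) = \frac{41}{62} + 2156 = \frac{133713}{62}$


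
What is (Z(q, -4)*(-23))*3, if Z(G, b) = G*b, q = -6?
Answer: -1656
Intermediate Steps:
(Z(q, -4)*(-23))*3 = (-6*(-4)*(-23))*3 = (24*(-23))*3 = -552*3 = -1656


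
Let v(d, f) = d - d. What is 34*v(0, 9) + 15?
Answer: 15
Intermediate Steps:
v(d, f) = 0
34*v(0, 9) + 15 = 34*0 + 15 = 0 + 15 = 15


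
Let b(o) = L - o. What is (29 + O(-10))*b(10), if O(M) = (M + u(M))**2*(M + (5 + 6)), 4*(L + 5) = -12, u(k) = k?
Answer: -7722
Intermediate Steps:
L = -8 (L = -5 + (1/4)*(-12) = -5 - 3 = -8)
b(o) = -8 - o
O(M) = 4*M**2*(11 + M) (O(M) = (M + M)**2*(M + (5 + 6)) = (2*M)**2*(M + 11) = (4*M**2)*(11 + M) = 4*M**2*(11 + M))
(29 + O(-10))*b(10) = (29 + 4*(-10)**2*(11 - 10))*(-8 - 1*10) = (29 + 4*100*1)*(-8 - 10) = (29 + 400)*(-18) = 429*(-18) = -7722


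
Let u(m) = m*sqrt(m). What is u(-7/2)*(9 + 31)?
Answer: -70*I*sqrt(14) ≈ -261.92*I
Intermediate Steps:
u(m) = m**(3/2)
u(-7/2)*(9 + 31) = (-7/2)**(3/2)*(9 + 31) = (-7*1/2)**(3/2)*40 = (-7/2)**(3/2)*40 = -7*I*sqrt(14)/4*40 = -70*I*sqrt(14)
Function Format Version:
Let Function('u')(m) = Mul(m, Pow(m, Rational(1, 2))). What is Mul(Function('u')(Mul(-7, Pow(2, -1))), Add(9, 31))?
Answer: Mul(-70, I, Pow(14, Rational(1, 2))) ≈ Mul(-261.92, I)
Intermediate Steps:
Function('u')(m) = Pow(m, Rational(3, 2))
Mul(Function('u')(Mul(-7, Pow(2, -1))), Add(9, 31)) = Mul(Pow(Mul(-7, Pow(2, -1)), Rational(3, 2)), Add(9, 31)) = Mul(Pow(Mul(-7, Rational(1, 2)), Rational(3, 2)), 40) = Mul(Pow(Rational(-7, 2), Rational(3, 2)), 40) = Mul(Mul(Rational(-7, 4), I, Pow(14, Rational(1, 2))), 40) = Mul(-70, I, Pow(14, Rational(1, 2)))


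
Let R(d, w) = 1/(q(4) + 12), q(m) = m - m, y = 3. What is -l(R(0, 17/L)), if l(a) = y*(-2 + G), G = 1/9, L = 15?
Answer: 17/3 ≈ 5.6667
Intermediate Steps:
q(m) = 0
G = ⅑ ≈ 0.11111
R(d, w) = 1/12 (R(d, w) = 1/(0 + 12) = 1/12)
l(a) = -17/3 (l(a) = 3*(-2 + ⅑) = 3*(-17/9) = -17/3)
-l(R(0, 17/L)) = -1*(-17/3) = 17/3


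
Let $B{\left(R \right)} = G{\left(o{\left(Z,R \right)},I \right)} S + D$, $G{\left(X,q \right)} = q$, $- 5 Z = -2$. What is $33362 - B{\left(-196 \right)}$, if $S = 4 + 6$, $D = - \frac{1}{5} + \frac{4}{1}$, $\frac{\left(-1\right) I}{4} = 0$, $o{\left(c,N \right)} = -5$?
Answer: $\frac{166791}{5} \approx 33358.0$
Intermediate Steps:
$Z = \frac{2}{5}$ ($Z = \left(- \frac{1}{5}\right) \left(-2\right) = \frac{2}{5} \approx 0.4$)
$I = 0$ ($I = \left(-4\right) 0 = 0$)
$D = \frac{19}{5}$ ($D = \left(-1\right) \frac{1}{5} + 4 \cdot 1 = - \frac{1}{5} + 4 = \frac{19}{5} \approx 3.8$)
$S = 10$
$B{\left(R \right)} = \frac{19}{5}$ ($B{\left(R \right)} = 0 \cdot 10 + \frac{19}{5} = 0 + \frac{19}{5} = \frac{19}{5}$)
$33362 - B{\left(-196 \right)} = 33362 - \frac{19}{5} = \frac{166791}{5}$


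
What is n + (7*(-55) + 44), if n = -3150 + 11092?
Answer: 7601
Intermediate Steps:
n = 7942
n + (7*(-55) + 44) = 7942 + (7*(-55) + 44) = 7942 + (-385 + 44) = 7942 - 341 = 7601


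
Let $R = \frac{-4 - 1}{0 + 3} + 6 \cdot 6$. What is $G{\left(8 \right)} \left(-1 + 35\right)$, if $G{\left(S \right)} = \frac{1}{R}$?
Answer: $\frac{102}{103} \approx 0.99029$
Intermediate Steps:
$R = \frac{103}{3}$ ($R = - \frac{5}{3} + 36 = \frac{103}{3} \approx 34.333$)
$G{\left(S \right)} = \frac{3}{103}$ ($G{\left(S \right)} = \frac{1}{\frac{103}{3}} = \frac{3}{103}$)
$G{\left(8 \right)} \left(-1 + 35\right) = \frac{3 \left(-1 + 35\right)}{103} = \frac{3}{103} \cdot 34 = \frac{102}{103}$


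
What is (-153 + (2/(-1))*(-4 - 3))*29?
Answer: -4031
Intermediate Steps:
(-153 + (2/(-1))*(-4 - 3))*29 = (-153 + (2*(-1))*(-7))*29 = (-153 - 2*(-7))*29 = (-153 + 14)*29 = -139*29 = -4031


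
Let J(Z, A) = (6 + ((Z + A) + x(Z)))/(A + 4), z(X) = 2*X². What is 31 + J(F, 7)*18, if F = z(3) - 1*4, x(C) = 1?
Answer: 845/11 ≈ 76.818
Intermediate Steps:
F = 14 (F = 2*3² - 1*4 = 2*9 - 4 = 18 - 4 = 14)
J(Z, A) = (7 + A + Z)/(4 + A) (J(Z, A) = (6 + ((Z + A) + 1))/(A + 4) = (6 + ((A + Z) + 1))/(4 + A) = (6 + (1 + A + Z))/(4 + A) = (7 + A + Z)/(4 + A))
31 + J(F, 7)*18 = 31 + ((7 + 7 + 14)/(4 + 7))*18 = 31 + (28/11)*18 = 31 + 504/11 = 845/11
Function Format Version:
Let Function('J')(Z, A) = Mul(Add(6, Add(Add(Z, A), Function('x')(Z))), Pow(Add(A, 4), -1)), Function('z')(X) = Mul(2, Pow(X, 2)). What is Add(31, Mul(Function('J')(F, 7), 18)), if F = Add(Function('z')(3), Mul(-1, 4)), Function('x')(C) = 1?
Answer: Rational(845, 11) ≈ 76.818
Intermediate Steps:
F = 14 (F = Add(Mul(2, Pow(3, 2)), Mul(-1, 4)) = Add(Mul(2, 9), -4) = Add(18, -4) = 14)
Function('J')(Z, A) = Mul(Pow(Add(4, A), -1), Add(7, A, Z)) (Function('J')(Z, A) = Mul(Add(6, Add(Add(Z, A), 1)), Pow(Add(A, 4), -1)) = Mul(Add(6, Add(Add(A, Z), 1)), Pow(Add(4, A), -1)) = Mul(Add(6, Add(1, A, Z)), Pow(Add(4, A), -1)) = Mul(Add(7, A, Z), Pow(Add(4, A), -1)) = Mul(Pow(Add(4, A), -1), Add(7, A, Z)))
Add(31, Mul(Function('J')(F, 7), 18)) = Add(31, Mul(Mul(Pow(Add(4, 7), -1), Add(7, 7, 14)), 18)) = Add(31, Mul(Mul(Pow(11, -1), 28), 18)) = Add(31, Mul(Mul(Rational(1, 11), 28), 18)) = Add(31, Mul(Rational(28, 11), 18)) = Add(31, Rational(504, 11)) = Rational(845, 11)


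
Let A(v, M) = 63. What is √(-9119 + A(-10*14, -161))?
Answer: 4*I*√566 ≈ 95.163*I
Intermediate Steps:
√(-9119 + A(-10*14, -161)) = √(-9119 + 63) = √(-9056) = 4*I*√566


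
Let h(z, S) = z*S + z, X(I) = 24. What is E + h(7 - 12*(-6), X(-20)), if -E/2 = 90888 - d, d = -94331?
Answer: -368463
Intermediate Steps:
h(z, S) = z + S*z (h(z, S) = S*z + z = z + S*z)
E = -370438 (E = -2*(90888 - 1*(-94331)) = -2*(90888 + 94331) = -2*185219 = -370438)
E + h(7 - 12*(-6), X(-20)) = -370438 + (7 - 12*(-6))*(1 + 24) = -370438 + (7 + 72)*25 = -370438 + 79*25 = -370438 + 1975 = -368463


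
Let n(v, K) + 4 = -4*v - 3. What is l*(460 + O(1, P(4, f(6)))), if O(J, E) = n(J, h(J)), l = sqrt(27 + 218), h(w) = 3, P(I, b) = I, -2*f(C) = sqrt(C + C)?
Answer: 3143*sqrt(5) ≈ 7028.0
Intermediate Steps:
f(C) = -sqrt(2)*sqrt(C)/2 (f(C) = -sqrt(C + C)/2 = -sqrt(2)*sqrt(C)/2)
n(v, K) = -7 - 4*v (n(v, K) = -4 + (-4*v - 3) = -4 + (-3 - 4*v) = -7 - 4*v)
l = 7*sqrt(5) (l = sqrt(245) = 7*sqrt(5) ≈ 15.652)
O(J, E) = -7 - 4*J
l*(460 + O(1, P(4, f(6)))) = (7*sqrt(5))*(460 + (-7 - 4*1)) = (7*sqrt(5))*(460 + (-7 - 4)) = (7*sqrt(5))*(460 - 11) = (7*sqrt(5))*449 = 3143*sqrt(5)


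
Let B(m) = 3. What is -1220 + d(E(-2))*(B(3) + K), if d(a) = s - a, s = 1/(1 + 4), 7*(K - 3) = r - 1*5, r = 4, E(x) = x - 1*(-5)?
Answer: -6182/5 ≈ -1236.4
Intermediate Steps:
E(x) = 5 + x (E(x) = x + 5 = 5 + x)
K = 20/7 (K = 3 + (4 - 1*5)/7 = 3 + (4 - 5)/7 = 3 + (⅐)*(-1) = 3 - ⅐ = 20/7 ≈ 2.8571)
s = ⅕ (s = 1/5 = ⅕ ≈ 0.20000)
d(a) = ⅕ - a
-1220 + d(E(-2))*(B(3) + K) = -1220 + (⅕ - (5 - 2))*(3 + 20/7) = -1220 + (⅕ - 1*3)*(41/7) = -1220 + (⅕ - 3)*(41/7) = -1220 - 14/5*41/7 = -1220 - 82/5 = -6182/5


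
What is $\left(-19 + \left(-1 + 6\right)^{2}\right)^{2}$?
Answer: $36$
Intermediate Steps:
$\left(-19 + \left(-1 + 6\right)^{2}\right)^{2} = \left(-19 + 5^{2}\right)^{2} = \left(-19 + 25\right)^{2} = 6^{2} = 36$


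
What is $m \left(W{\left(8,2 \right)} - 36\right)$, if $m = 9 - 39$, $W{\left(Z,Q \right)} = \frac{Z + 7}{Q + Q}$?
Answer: $\frac{1935}{2} \approx 967.5$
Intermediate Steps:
$W{\left(Z,Q \right)} = \frac{7 + Z}{2 Q}$
$m = -30$
$m \left(W{\left(8,2 \right)} - 36\right) = - 30 \left(\frac{7 + 8}{2 \cdot 2} - 36\right) = - 30 \left(\frac{1}{2} \cdot \frac{1}{2} \cdot 15 - 36\right) = - 30 \left(\frac{15}{4} - 36\right) = \left(-30\right) \left(- \frac{129}{4}\right) = \frac{1935}{2}$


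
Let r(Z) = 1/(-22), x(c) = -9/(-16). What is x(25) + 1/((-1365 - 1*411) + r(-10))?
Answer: 351305/625168 ≈ 0.56194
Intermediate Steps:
x(c) = 9/16 (x(c) = -9*(-1/16) = 9/16)
r(Z) = -1/22
x(25) + 1/((-1365 - 1*411) + r(-10)) = 9/16 + 1/((-1365 - 1*411) - 1/22) = 9/16 + 1/((-1365 - 411) - 1/22) = 9/16 + 1/(-1776 - 1/22) = 9/16 + 1/(-39073/22) = 9/16 - 22/39073 = 351305/625168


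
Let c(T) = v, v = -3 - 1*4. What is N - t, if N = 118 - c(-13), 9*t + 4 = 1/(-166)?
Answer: 187415/1494 ≈ 125.45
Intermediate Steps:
v = -7 (v = -3 - 4 = -7)
c(T) = -7
t = -665/1494 (t = -4/9 + (⅑)/(-166) = -4/9 + (⅑)*(-1/166) = -4/9 - 1/1494 = -665/1494 ≈ -0.44511)
N = 125 (N = 118 - 1*(-7) = 118 + 7 = 125)
N - t = 125 - 1*(-665/1494) = 125 + 665/1494 = 187415/1494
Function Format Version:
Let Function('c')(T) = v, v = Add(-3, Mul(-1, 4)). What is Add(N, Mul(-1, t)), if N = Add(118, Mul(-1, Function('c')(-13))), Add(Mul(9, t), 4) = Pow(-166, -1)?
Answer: Rational(187415, 1494) ≈ 125.45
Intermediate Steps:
v = -7 (v = Add(-3, -4) = -7)
Function('c')(T) = -7
t = Rational(-665, 1494) (t = Add(Rational(-4, 9), Mul(Rational(1, 9), Pow(-166, -1))) = Add(Rational(-4, 9), Mul(Rational(1, 9), Rational(-1, 166))) = Add(Rational(-4, 9), Rational(-1, 1494)) = Rational(-665, 1494) ≈ -0.44511)
N = 125 (N = Add(118, Mul(-1, -7)) = Add(118, 7) = 125)
Add(N, Mul(-1, t)) = Add(125, Mul(-1, Rational(-665, 1494))) = Add(125, Rational(665, 1494)) = Rational(187415, 1494)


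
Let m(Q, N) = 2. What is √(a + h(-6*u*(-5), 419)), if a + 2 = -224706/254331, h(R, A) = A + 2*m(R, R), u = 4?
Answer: √3019435859055/84777 ≈ 20.497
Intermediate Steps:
h(R, A) = 4 + A (h(R, A) = A + 2*2 = A + 4 = 4 + A)
a = -244456/84777 (a = -2 - 224706/254331 = -2 - 224706*1/254331 = -2 - 74902/84777 = -244456/84777 ≈ -2.8835)
√(a + h(-6*u*(-5), 419)) = √(-244456/84777 + (4 + 419)) = √(-244456/84777 + 423) = √(35616215/84777) = √3019435859055/84777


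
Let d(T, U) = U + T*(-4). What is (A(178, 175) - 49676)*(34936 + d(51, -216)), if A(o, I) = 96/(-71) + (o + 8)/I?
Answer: -21304237989304/12425 ≈ -1.7146e+9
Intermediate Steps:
d(T, U) = U - 4*T
A(o, I) = -96/71 + (8 + o)/I (A(o, I) = 96*(-1/71) + (8 + o)/I = -96/71 + (8 + o)/I)
(A(178, 175) - 49676)*(34936 + d(51, -216)) = ((8 + 178 - 96/71*175)/175 - 49676)*(34936 + (-216 - 4*51)) = ((8 + 178 - 16800/71)/175 - 49676)*(34936 + (-216 - 204)) = ((1/175)*(-3594/71) - 49676)*(34936 - 420) = (-3594/12425 - 49676)*34516 = -617227894/12425*34516 = -21304237989304/12425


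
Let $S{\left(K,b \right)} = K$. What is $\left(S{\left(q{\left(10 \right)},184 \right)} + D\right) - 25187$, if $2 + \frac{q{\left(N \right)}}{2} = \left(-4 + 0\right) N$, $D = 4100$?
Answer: $-21171$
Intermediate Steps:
$q{\left(N \right)} = -4 - 8 N$ ($q{\left(N \right)} = -4 + 2 \left(-4 + 0\right) N = -4 + 2 \left(- 4 N\right) = -4 - 8 N$)
$\left(S{\left(q{\left(10 \right)},184 \right)} + D\right) - 25187 = \left(\left(-4 - 80\right) + 4100\right) - 25187 = \left(-84 + 4100\right) - 25187 = 4016 - 25187 = -21171$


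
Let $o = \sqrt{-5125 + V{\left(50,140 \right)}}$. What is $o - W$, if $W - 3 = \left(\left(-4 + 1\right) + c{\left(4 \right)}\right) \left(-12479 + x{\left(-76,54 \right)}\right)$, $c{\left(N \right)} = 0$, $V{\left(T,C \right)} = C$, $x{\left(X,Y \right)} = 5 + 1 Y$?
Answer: $-37263 + i \sqrt{4985} \approx -37263.0 + 70.604 i$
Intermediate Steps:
$x{\left(X,Y \right)} = 5 + Y$
$o = i \sqrt{4985}$ ($o = \sqrt{-5125 + 140} = \sqrt{-4985} = i \sqrt{4985} \approx 70.604 i$)
$W = 37263$ ($W = 3 + \left(\left(-4 + 1\right) + 0\right) \left(-12479 + \left(5 + 54\right)\right) = 3 + \left(-3 + 0\right) \left(-12479 + 59\right) = 3 - -37260 = 3 + 37260 = 37263$)
$o - W = i \sqrt{4985} - 37263 = -37263 + i \sqrt{4985}$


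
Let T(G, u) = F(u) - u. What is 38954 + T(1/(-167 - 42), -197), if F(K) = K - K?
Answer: 39151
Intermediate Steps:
F(K) = 0
T(G, u) = -u (T(G, u) = 0 - u = -u)
38954 + T(1/(-167 - 42), -197) = 38954 - 1*(-197) = 38954 + 197 = 39151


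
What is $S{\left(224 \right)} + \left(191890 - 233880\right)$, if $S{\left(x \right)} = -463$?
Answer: $-42453$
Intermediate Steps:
$S{\left(224 \right)} + \left(191890 - 233880\right) = -463 + \left(191890 - 233880\right) = -463 - 41990 = -42453$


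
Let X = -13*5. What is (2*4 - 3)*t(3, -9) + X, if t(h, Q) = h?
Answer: -50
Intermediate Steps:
X = -65
(2*4 - 3)*t(3, -9) + X = (2*4 - 3)*3 - 65 = (8 - 3)*3 - 65 = 5*3 - 65 = 15 - 65 = -50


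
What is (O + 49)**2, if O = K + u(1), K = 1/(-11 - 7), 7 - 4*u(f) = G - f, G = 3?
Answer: 3265249/1296 ≈ 2519.5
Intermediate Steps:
u(f) = 1 + f/4 (u(f) = 7/4 - (3 - f)/4 = 7/4 + (-3/4 + f/4) = 1 + f/4)
K = -1/18 (K = 1/(-18) = -1/18 ≈ -0.055556)
O = 43/36 (O = -1/18 + (1 + (1/4)*1) = -1/18 + (1 + 1/4) = -1/18 + 5/4 = 43/36 ≈ 1.1944)
(O + 49)**2 = (43/36 + 49)**2 = (1807/36)**2 = 3265249/1296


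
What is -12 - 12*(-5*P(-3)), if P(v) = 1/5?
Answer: 0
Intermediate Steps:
P(v) = ⅕ (P(v) = 1*(⅕) = ⅕)
-12 - 12*(-5*P(-3)) = -12 - 12*(-5*⅕) = -12 - 12*(-1) = -12 - 4*(-3) = -12 + 12 = 0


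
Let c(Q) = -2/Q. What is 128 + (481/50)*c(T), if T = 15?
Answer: 47519/375 ≈ 126.72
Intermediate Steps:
128 + (481/50)*c(T) = 128 + (481/50)*(-2/15) = 128 - 481/375 = 47519/375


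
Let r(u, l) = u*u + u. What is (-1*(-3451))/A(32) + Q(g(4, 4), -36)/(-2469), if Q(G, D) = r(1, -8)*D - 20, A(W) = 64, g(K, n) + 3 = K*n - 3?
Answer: 8526407/158016 ≈ 53.959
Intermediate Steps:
g(K, n) = -6 + K*n (g(K, n) = -3 + (K*n - 3) = -3 + (-3 + K*n) = -6 + K*n)
r(u, l) = u + u² (r(u, l) = u² + u = u + u²)
Q(G, D) = -20 + 2*D (Q(G, D) = (1*(1 + 1))*D - 20 = (1*2)*D - 20 = 2*D - 20 = -20 + 2*D)
(-1*(-3451))/A(32) + Q(g(4, 4), -36)/(-2469) = -1*(-3451)/64 + (-20 + 2*(-36))/(-2469) = 3451*(1/64) + (-20 - 72)*(-1/2469) = 3451/64 - 92*(-1/2469) = 3451/64 + 92/2469 = 8526407/158016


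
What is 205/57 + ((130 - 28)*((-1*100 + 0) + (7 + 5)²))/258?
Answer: 51451/2451 ≈ 20.992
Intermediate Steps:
205/57 + ((130 - 28)*((-1*100 + 0) + (7 + 5)²))/258 = 205*(1/57) + (102*((-100 + 0) + 12²))*(1/258) = 205/57 + (102*(-100 + 144))*(1/258) = 205/57 + (102*44)*(1/258) = 205/57 + 4488*(1/258) = 205/57 + 748/43 = 51451/2451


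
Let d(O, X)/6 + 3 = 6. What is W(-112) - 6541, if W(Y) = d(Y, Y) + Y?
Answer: -6635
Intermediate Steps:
d(O, X) = 18 (d(O, X) = -18 + 6*6 = -18 + 36 = 18)
W(Y) = 18 + Y
W(-112) - 6541 = (18 - 112) - 6541 = -94 - 6541 = -6635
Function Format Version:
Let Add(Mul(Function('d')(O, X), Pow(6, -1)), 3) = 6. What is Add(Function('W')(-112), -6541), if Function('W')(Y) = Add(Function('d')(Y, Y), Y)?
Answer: -6635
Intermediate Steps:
Function('d')(O, X) = 18 (Function('d')(O, X) = Add(-18, Mul(6, 6)) = Add(-18, 36) = 18)
Function('W')(Y) = Add(18, Y)
Add(Function('W')(-112), -6541) = Add(Add(18, -112), -6541) = Add(-94, -6541) = -6635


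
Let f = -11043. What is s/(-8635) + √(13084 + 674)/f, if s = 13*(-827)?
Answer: 10751/8635 - √13758/11043 ≈ 1.2344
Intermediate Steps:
s = -10751
s/(-8635) + √(13084 + 674)/f = -10751/(-8635) + √(13084 + 674)/(-11043) = -10751*(-1/8635) + √13758*(-1/11043) = 10751/8635 - √13758/11043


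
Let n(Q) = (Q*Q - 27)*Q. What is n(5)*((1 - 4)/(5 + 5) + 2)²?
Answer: -289/10 ≈ -28.900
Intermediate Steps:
n(Q) = Q*(-27 + Q²) (n(Q) = (Q² - 27)*Q = (-27 + Q²)*Q = Q*(-27 + Q²))
n(5)*((1 - 4)/(5 + 5) + 2)² = (5*(-27 + 5²))*((1 - 4)/(5 + 5) + 2)² = (5*(-27 + 25))*(-3/10 + 2)² = (5*(-2))*(-3*⅒ + 2)² = -10*(-3/10 + 2)² = -10*(17/10)² = -10*289/100 = -289/10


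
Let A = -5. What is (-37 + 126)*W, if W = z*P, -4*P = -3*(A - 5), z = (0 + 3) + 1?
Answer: -2670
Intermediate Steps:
z = 4 (z = 3 + 1 = 4)
P = -15/2 (P = -(-3)*(-5 - 5)/4 = -(-3)*(-10)/4 = -1/4*30 = -15/2 ≈ -7.5000)
W = -30 (W = 4*(-15/2) = -30)
(-37 + 126)*W = (-37 + 126)*(-30) = 89*(-30) = -2670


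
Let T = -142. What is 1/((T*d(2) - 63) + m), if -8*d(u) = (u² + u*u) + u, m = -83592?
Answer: -2/166955 ≈ -1.1979e-5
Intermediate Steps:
d(u) = -u²/4 - u/8 (d(u) = -((u² + u*u) + u)/8 = -((u² + u²) + u)/8 = -(2*u² + u)/8 = -(u + 2*u²)/8 = -u²/4 - u/8)
1/((T*d(2) - 63) + m) = 1/((-(-71)*2*(1 + 2*2)/4 - 63) - 83592) = 1/((-(-71)*2*(1 + 4)/4 - 63) - 83592) = 1/((-(-71)*2*5/4 - 63) - 83592) = 1/((-142*(-5/4) - 63) - 83592) = 1/((355/2 - 63) - 83592) = 1/(229/2 - 83592) = 1/(-166955/2) = -2/166955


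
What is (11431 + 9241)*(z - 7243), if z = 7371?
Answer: 2646016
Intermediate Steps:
(11431 + 9241)*(z - 7243) = (11431 + 9241)*(7371 - 7243) = 20672*128 = 2646016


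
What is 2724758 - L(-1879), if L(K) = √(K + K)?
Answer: 2724758 - I*√3758 ≈ 2.7248e+6 - 61.303*I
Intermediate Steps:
L(K) = √2*√K (L(K) = √(2*K) = √2*√K)
2724758 - L(-1879) = 2724758 - √2*√(-1879) = 2724758 - √2*I*√1879 = 2724758 - I*√3758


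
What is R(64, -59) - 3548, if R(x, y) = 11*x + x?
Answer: -2780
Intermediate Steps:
R(x, y) = 12*x
R(64, -59) - 3548 = 12*64 - 3548 = 768 - 3548 = -2780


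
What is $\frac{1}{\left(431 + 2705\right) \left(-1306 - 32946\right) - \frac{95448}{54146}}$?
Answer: $- \frac{27073}{2908026633580} \approx -9.3097 \cdot 10^{-9}$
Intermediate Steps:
$\frac{1}{\left(431 + 2705\right) \left(-1306 - 32946\right) - \frac{95448}{54146}} = \frac{1}{3136 \left(-34252\right) - \frac{47724}{27073}} = \frac{1}{-107414272 - \frac{47724}{27073}} = \frac{1}{- \frac{2908026633580}{27073}} = - \frac{27073}{2908026633580}$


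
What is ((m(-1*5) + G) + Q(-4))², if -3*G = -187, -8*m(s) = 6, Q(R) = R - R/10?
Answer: 12103441/3600 ≈ 3362.1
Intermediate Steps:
Q(R) = 9*R/10 (Q(R) = R - R/10 = 9*R/10)
m(s) = -¾ (m(s) = -⅛*6 = -¾)
G = 187/3 (G = -⅓*(-187) = 187/3 ≈ 62.333)
((m(-1*5) + G) + Q(-4))² = ((-¾ + 187/3) + (9/10)*(-4))² = (739/12 - 18/5)² = (3479/60)² = 12103441/3600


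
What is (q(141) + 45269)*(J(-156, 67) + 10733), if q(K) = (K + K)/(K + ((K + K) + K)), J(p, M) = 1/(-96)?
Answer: 93288397813/192 ≈ 4.8588e+8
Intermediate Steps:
J(p, M) = -1/96
q(K) = ½ (q(K) = (2*K)/(K + (2*K + K)) = (2*K)/(K + 3*K) = (2*K)/((4*K)) = (2*K)*(1/(4*K)) = ½)
(q(141) + 45269)*(J(-156, 67) + 10733) = (½ + 45269)*(-1/96 + 10733) = (90539/2)*(1030367/96) = 93288397813/192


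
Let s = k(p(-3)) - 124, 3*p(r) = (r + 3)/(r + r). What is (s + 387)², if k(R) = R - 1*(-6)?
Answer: 72361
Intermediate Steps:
p(r) = (3 + r)/(6*r) (p(r) = ((r + 3)/(r + r))/3 = ((3 + r)/((2*r)))/3 = ((3 + r)*(1/(2*r)))/3 = ((3 + r)/(2*r))/3 = (3 + r)/(6*r))
k(R) = 6 + R (k(R) = R + 6 = 6 + R)
s = -118 (s = (6 + (⅙)*(3 - 3)/(-3)) - 124 = (6 + (⅙)*(-⅓)*0) - 124 = (6 + 0) - 124 = 6 - 124 = -118)
(s + 387)² = (-118 + 387)² = 269² = 72361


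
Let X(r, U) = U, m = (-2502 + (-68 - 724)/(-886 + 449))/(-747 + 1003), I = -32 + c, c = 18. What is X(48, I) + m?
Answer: -1329395/55936 ≈ -23.766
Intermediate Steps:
I = -14 (I = -32 + 18 = -14)
m = -546291/55936 (m = (-2502 - 792/(-437))/256 = (-2502 - 792*(-1/437))*(1/256) = (-2502 + 792/437)*(1/256) = -1092582/437*1/256 = -546291/55936 ≈ -9.7664)
X(48, I) + m = -14 - 546291/55936 = -1329395/55936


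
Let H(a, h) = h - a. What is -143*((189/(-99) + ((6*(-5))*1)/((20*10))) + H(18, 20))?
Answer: 169/20 ≈ 8.4500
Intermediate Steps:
-143*((189/(-99) + ((6*(-5))*1)/((20*10))) + H(18, 20)) = -143*((189/(-99) + ((6*(-5))*1)/((20*10))) + (20 - 1*18)) = -143*((189*(-1/99) - 30*1/200) + (20 - 18)) = -143*((-21/11 - 30*1/200) + 2) = -143*((-21/11 - 3/20) + 2) = -143*(-453/220 + 2) = -143*(-13/220) = 169/20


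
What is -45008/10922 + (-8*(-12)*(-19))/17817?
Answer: -136971544/32432879 ≈ -4.2232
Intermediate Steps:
-45008/10922 + (-8*(-12)*(-19))/17817 = -45008*1/10922 + (96*(-19))*(1/17817) = -22504/5461 - 1824*1/17817 = -22504/5461 - 608/5939 = -136971544/32432879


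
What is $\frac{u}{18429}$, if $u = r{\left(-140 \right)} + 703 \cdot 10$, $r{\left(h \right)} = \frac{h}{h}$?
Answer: $\frac{7031}{18429} \approx 0.38152$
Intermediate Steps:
$r{\left(h \right)} = 1$
$u = 7031$ ($u = 1 + 703 \cdot 10 = 1 + 7030 = 7031$)
$\frac{u}{18429} = \frac{7031}{18429}$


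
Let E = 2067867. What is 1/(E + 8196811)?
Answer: 1/10264678 ≈ 9.7421e-8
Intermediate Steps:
1/(E + 8196811) = 1/(2067867 + 8196811) = 1/10264678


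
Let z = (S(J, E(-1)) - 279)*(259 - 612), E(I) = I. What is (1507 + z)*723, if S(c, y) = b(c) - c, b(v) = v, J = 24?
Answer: 72295662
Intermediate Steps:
S(c, y) = 0 (S(c, y) = c - c = 0)
z = 98487 (z = (0 - 279)*(259 - 612) = -279*(-353) = 98487)
(1507 + z)*723 = (1507 + 98487)*723 = 99994*723 = 72295662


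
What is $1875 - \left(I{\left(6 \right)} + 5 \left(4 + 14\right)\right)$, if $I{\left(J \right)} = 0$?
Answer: $1785$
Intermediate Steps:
$1875 - \left(I{\left(6 \right)} + 5 \left(4 + 14\right)\right) = 1875 - \left(0 + 5 \left(4 + 14\right)\right) = 1875 - \left(0 + 5 \cdot 18\right) = 1875 - \left(0 + 90\right) = 1875 - 90 = 1785$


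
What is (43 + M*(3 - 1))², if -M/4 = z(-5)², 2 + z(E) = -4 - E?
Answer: 1225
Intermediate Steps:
z(E) = -6 - E (z(E) = -2 + (-4 - E) = -6 - E)
M = -4 (M = -4*(-6 - 1*(-5))² = -4*(-6 + 5)² = -4*(-1)² = -4*1 = -4)
(43 + M*(3 - 1))² = (43 - 4*(3 - 1))² = (43 - 4*2)² = (43 - 8)² = 35² = 1225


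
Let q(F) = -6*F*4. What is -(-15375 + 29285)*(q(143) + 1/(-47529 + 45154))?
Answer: 22676084782/475 ≈ 4.7739e+7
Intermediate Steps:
q(F) = -24*F
-(-15375 + 29285)*(q(143) + 1/(-47529 + 45154)) = -(-15375 + 29285)*(-24*143 + 1/(-47529 + 45154)) = -13910*(-3432 + 1/(-2375)) = -13910*(-3432 - 1/2375) = -13910*(-8151001)/2375 = -1*(-22676084782/475) = 22676084782/475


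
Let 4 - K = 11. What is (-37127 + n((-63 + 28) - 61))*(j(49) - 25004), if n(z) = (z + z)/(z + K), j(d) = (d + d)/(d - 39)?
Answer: 477875232219/515 ≈ 9.2791e+8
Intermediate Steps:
K = -7 (K = 4 - 1*11 = 4 - 11 = -7)
j(d) = 2*d/(-39 + d) (j(d) = (2*d)/(-39 + d) = 2*d/(-39 + d))
n(z) = 2*z/(-7 + z) (n(z) = (z + z)/(z - 7) = (2*z)/(-7 + z) = 2*z/(-7 + z))
(-37127 + n((-63 + 28) - 61))*(j(49) - 25004) = (-37127 + 2*((-63 + 28) - 61)/(-7 + ((-63 + 28) - 61)))*(2*49/(-39 + 49) - 25004) = (-37127 + 2*(-35 - 61)/(-7 + (-35 - 61)))*(2*49/10 - 25004) = (-37127 + 2*(-96)/(-7 - 96))*(2*49*(1/10) - 25004) = (-37127 + 2*(-96)/(-103))*(49/5 - 25004) = (-37127 + 2*(-96)*(-1/103))*(-124971/5) = (-37127 + 192/103)*(-124971/5) = -3823889/103*(-124971/5) = 477875232219/515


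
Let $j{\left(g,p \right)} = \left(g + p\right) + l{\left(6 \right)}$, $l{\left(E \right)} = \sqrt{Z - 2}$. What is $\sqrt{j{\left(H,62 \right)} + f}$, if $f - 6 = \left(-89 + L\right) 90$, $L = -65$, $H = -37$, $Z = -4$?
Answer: $\sqrt{-13829 + i \sqrt{6}} \approx 0.01 + 117.6 i$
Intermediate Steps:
$l{\left(E \right)} = i \sqrt{6}$ ($l{\left(E \right)} = \sqrt{-4 - 2} = \sqrt{-6} = i \sqrt{6}$)
$j{\left(g,p \right)} = g + p + i \sqrt{6}$ ($j{\left(g,p \right)} = \left(g + p\right) + i \sqrt{6} = g + p + i \sqrt{6}$)
$f = -13854$ ($f = 6 + \left(-89 - 65\right) 90 = 6 - 13860 = -13854$)
$\sqrt{j{\left(H,62 \right)} + f} = \sqrt{\left(-37 + 62 + i \sqrt{6}\right) - 13854} = \sqrt{\left(25 + i \sqrt{6}\right) - 13854} = \sqrt{-13829 + i \sqrt{6}}$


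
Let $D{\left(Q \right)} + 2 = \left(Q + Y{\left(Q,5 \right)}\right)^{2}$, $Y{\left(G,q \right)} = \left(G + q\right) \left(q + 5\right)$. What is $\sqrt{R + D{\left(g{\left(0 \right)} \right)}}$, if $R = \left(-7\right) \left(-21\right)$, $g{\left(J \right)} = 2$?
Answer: $73$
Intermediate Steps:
$Y{\left(G,q \right)} = \left(5 + q\right) \left(G + q\right)$ ($Y{\left(G,q \right)} = \left(G + q\right) \left(5 + q\right) = \left(5 + q\right) \left(G + q\right)$)
$R = 147$
$D{\left(Q \right)} = -2 + \left(50 + 11 Q\right)^{2}$ ($D{\left(Q \right)} = -2 + \left(Q + \left(5^{2} + 5 Q + 5 \cdot 5 + Q 5\right)\right)^{2} = -2 + \left(Q + \left(25 + 5 Q + 25 + 5 Q\right)\right)^{2} = -2 + \left(Q + \left(50 + 10 Q\right)\right)^{2} = -2 + \left(50 + 11 Q\right)^{2}$)
$\sqrt{R + D{\left(g{\left(0 \right)} \right)}} = \sqrt{147 - \left(2 - \left(50 + 11 \cdot 2\right)^{2}\right)} = \sqrt{147 - \left(2 - \left(50 + 22\right)^{2}\right)} = \sqrt{147 - \left(2 - 72^{2}\right)} = \sqrt{147 + \left(-2 + 5184\right)} = \sqrt{147 + 5182} = \sqrt{5329} = 73$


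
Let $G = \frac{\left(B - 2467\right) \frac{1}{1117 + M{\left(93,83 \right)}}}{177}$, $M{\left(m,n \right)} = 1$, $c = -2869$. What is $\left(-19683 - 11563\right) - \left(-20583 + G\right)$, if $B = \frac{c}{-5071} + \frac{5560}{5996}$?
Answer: $- \frac{186505122196550}{17490888129} \approx -10663.0$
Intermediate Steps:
$B = \frac{11349321}{7601429}$ ($B = - \frac{2869}{-5071} + \frac{5560}{5996} = \left(-2869\right) \left(- \frac{1}{5071}\right) + 5560 \cdot \frac{1}{5996} = \frac{2869}{5071} + \frac{1390}{1499} = \frac{11349321}{7601429} \approx 1.4931$)
$G = - \frac{217922977}{17490888129}$ ($G = \frac{\left(\frac{11349321}{7601429} - 2467\right) \frac{1}{1117 + 1}}{177} = - \frac{18741376022}{7601429 \cdot 1118} \cdot \frac{1}{177} = \left(- \frac{18741376022}{7601429}\right) \frac{1}{1118} \cdot \frac{1}{177} = \left(- \frac{217922977}{98818577}\right) \frac{1}{177} = - \frac{217922977}{17490888129} \approx -0.012459$)
$\left(-19683 - 11563\right) - \left(-20583 + G\right) = \left(-19683 - 11563\right) - \left(-20583 - \frac{217922977}{17490888129}\right) = \left(-19683 - 11563\right) - - \frac{360015168282184}{17490888129} = -31246 + \frac{360015168282184}{17490888129} = - \frac{186505122196550}{17490888129}$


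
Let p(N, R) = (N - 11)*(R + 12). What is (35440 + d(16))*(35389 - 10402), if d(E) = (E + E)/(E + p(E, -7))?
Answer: 36307910064/41 ≈ 8.8556e+8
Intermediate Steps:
p(N, R) = (-11 + N)*(12 + R)
d(E) = 2*E/(-55 + 6*E) (d(E) = (E + E)/(E + (-132 - 11*(-7) + 12*E + E*(-7))) = (2*E)/(E + (-132 + 77 + 12*E - 7*E)) = (2*E)/(E + (-55 + 5*E)) = (2*E)/(-55 + 6*E) = 2*E/(-55 + 6*E))
(35440 + d(16))*(35389 - 10402) = (35440 + 2*16/(-55 + 6*16))*(35389 - 10402) = (35440 + 2*16/(-55 + 96))*24987 = (35440 + 2*16/41)*24987 = (35440 + 2*16*(1/41))*24987 = (35440 + 32/41)*24987 = (1453072/41)*24987 = 36307910064/41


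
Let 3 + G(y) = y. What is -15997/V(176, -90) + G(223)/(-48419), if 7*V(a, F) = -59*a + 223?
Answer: 5419675781/491985459 ≈ 11.016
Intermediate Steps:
V(a, F) = 223/7 - 59*a/7 (V(a, F) = (-59*a + 223)/7 = (223 - 59*a)/7 = 223/7 - 59*a/7)
G(y) = -3 + y
-15997/V(176, -90) + G(223)/(-48419) = -15997/(223/7 - 59/7*176) + (-3 + 223)/(-48419) = -15997/(223/7 - 10384/7) + 220*(-1/48419) = -15997/(-10161/7) - 220/48419 = -15997*(-7/10161) - 220/48419 = 111979/10161 - 220/48419 = 5419675781/491985459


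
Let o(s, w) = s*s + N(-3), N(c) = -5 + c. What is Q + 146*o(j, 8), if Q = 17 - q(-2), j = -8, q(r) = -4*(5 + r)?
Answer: 8205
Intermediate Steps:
q(r) = -20 - 4*r
o(s, w) = -8 + s² (o(s, w) = s*s + (-5 - 3) = s² - 8 = -8 + s²)
Q = 29 (Q = 17 - (-20 - 4*(-2)) = 17 - (-20 + 8) = 17 - 1*(-12) = 17 + 12 = 29)
Q + 146*o(j, 8) = 29 + 146*(-8 + (-8)²) = 29 + 146*(-8 + 64) = 29 + 146*56 = 29 + 8176 = 8205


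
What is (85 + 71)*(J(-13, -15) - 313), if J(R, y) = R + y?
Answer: -53196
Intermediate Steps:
(85 + 71)*(J(-13, -15) - 313) = (85 + 71)*((-13 - 15) - 313) = 156*(-28 - 313) = 156*(-341) = -53196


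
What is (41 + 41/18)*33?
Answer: 8569/6 ≈ 1428.2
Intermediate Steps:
(41 + 41/18)*33 = (779/18)*33 = 8569/6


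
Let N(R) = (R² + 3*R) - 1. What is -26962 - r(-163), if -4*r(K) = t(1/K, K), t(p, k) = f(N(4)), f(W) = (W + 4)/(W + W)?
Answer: -5823761/216 ≈ -26962.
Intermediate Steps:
N(R) = -1 + R² + 3*R
f(W) = (4 + W)/(2*W) (f(W) = (4 + W)/((2*W)) = (4 + W)*(1/(2*W)) = (4 + W)/(2*W))
t(p, k) = 31/54 (t(p, k) = (4 + (-1 + 4² + 3*4))/(2*(-1 + 4² + 3*4)) = (4 + (-1 + 16 + 12))/(2*(-1 + 16 + 12)) = (½)*(4 + 27)/27 = (½)*(1/27)*31 = 31/54)
r(K) = -31/216 (r(K) = -¼*31/54 = -31/216)
-26962 - r(-163) = -26962 - 1*(-31/216) = -26962 + 31/216 = -5823761/216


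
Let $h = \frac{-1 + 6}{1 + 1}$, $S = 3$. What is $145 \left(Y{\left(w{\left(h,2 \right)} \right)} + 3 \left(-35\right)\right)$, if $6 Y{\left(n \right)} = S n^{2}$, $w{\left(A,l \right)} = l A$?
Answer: $- \frac{26825}{2} \approx -13413.0$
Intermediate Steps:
$h = \frac{5}{2} \approx 2.5$
$w{\left(A,l \right)} = A l$
$Y{\left(n \right)} = \frac{n^{2}}{2}$ ($Y{\left(n \right)} = \frac{3 n^{2}}{6} = \frac{n^{2}}{2}$)
$145 \left(Y{\left(w{\left(h,2 \right)} \right)} + 3 \left(-35\right)\right) = 145 \left(\frac{\left(\frac{5}{2} \cdot 2\right)^{2}}{2} + 3 \left(-35\right)\right) = 145 \left(\frac{5^{2}}{2} - 105\right) = 145 \left(\frac{1}{2} \cdot 25 - 105\right) = 145 \left(\frac{25}{2} - 105\right) = 145 \left(- \frac{185}{2}\right) = - \frac{26825}{2}$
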